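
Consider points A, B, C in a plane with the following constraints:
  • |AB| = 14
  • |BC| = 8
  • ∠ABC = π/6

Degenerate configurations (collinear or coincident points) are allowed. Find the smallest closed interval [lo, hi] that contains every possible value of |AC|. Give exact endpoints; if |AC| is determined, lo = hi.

|AB| ∈ {14}
|BC| ∈ {8}
|AC| ∈ {2·√(65 - 28·√(3))}

|AC| = 2·√(65 - 28·√(3))  (≈ 8.1247)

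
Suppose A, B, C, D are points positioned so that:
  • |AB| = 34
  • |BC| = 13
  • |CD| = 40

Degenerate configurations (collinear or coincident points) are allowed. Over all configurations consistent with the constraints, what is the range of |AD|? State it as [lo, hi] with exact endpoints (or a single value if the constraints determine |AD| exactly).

|AB| ∈ {34}
|BC| ∈ {13}
|CD| ∈ {40}
|AC| ∈ [21, 47]
|BD| ∈ [27, 53]
|AD| ∈ [0, 87]

|AD| ∈ [0, 87]  (≈ [0.0000, 87.0000])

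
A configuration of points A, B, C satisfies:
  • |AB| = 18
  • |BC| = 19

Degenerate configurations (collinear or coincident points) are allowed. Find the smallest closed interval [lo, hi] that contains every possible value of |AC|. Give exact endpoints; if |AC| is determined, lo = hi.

|AC| ∈ [1, 37]  (≈ [1.0000, 37.0000])

|AB| ∈ {18}
|BC| ∈ {19}
|AC| ∈ [1, 37]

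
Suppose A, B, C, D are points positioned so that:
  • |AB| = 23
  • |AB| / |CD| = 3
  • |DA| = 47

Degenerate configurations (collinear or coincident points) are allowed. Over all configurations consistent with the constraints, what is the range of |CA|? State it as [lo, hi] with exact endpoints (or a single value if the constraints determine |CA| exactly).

|CA| ∈ [118/3, 164/3]  (≈ [39.3333, 54.6667])

|AB| ∈ {23}
|AD| ∈ {47}
|CD| ∈ {23/3}
|BD| ∈ [24, 70]
|AC| ∈ [118/3, 164/3]
|BC| ∈ [49/3, 233/3]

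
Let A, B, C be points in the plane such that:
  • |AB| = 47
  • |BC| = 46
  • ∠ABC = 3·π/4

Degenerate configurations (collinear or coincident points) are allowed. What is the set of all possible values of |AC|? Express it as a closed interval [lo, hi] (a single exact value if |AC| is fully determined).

|AC| = √(2162·√(2) + 4325)  (≈ 85.9216)

|AB| ∈ {47}
|BC| ∈ {46}
|AC| ∈ {√(2162·√(2) + 4325)}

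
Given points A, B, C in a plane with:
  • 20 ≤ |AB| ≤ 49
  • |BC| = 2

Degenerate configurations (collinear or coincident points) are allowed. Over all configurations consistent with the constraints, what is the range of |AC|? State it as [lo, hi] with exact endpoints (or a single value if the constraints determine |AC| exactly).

|AC| ∈ [18, 51]  (≈ [18.0000, 51.0000])

|AB| ∈ [20, 49]
|BC| ∈ {2}
|AC| ∈ [18, 51]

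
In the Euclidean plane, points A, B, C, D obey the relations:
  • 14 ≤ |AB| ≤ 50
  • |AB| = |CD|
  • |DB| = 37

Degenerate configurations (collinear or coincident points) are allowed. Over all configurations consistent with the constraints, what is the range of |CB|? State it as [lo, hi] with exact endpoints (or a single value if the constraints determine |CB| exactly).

|AB| ∈ [14, 50]
|BD| ∈ {37}
|CD| ∈ [14, 50]
|AD| ∈ [0, 87]
|BC| ∈ [0, 87]
|AC| ∈ [0, 137]

|CB| ∈ [0, 87]  (≈ [0.0000, 87.0000])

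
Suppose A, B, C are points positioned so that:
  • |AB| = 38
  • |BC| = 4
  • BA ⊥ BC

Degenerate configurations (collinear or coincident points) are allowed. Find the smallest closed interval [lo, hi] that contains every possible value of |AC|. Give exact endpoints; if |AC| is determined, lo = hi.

|AC| = 2·√(365)  (≈ 38.2099)

|AB| ∈ {38}
|BC| ∈ {4}
|AC| ∈ {2·√(365)}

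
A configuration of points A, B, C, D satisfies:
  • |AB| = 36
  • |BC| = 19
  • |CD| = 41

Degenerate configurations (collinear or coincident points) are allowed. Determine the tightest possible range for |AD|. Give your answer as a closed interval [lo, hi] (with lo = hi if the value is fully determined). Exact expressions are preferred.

|AD| ∈ [0, 96]  (≈ [0.0000, 96.0000])

|AB| ∈ {36}
|BC| ∈ {19}
|CD| ∈ {41}
|AC| ∈ [17, 55]
|BD| ∈ [22, 60]
|AD| ∈ [0, 96]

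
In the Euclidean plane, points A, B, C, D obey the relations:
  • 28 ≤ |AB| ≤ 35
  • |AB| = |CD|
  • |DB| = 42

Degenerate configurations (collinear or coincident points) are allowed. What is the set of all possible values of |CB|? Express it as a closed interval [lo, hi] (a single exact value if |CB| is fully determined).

|AB| ∈ [28, 35]
|BD| ∈ {42}
|CD| ∈ [28, 35]
|AD| ∈ [7, 77]
|BC| ∈ [7, 77]
|AC| ∈ [0, 112]

|CB| ∈ [7, 77]  (≈ [7.0000, 77.0000])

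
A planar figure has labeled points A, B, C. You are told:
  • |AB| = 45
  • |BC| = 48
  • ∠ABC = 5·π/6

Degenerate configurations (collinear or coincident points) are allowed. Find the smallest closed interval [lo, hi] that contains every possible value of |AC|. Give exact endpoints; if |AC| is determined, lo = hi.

|AB| ∈ {45}
|BC| ∈ {48}
|AC| ∈ {3·√(240·√(3) + 481)}

|AC| = 3·√(240·√(3) + 481)  (≈ 89.8345)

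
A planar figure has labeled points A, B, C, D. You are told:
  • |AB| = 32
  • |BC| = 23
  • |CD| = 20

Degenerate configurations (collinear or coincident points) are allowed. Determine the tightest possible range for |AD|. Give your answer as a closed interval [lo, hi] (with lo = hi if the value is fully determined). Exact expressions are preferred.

|AB| ∈ {32}
|BC| ∈ {23}
|CD| ∈ {20}
|AC| ∈ [9, 55]
|BD| ∈ [3, 43]
|AD| ∈ [0, 75]

|AD| ∈ [0, 75]  (≈ [0.0000, 75.0000])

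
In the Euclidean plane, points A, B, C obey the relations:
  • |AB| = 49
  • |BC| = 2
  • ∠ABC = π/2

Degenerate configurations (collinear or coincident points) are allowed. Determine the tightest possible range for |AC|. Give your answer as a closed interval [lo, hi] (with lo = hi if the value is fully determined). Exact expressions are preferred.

|AC| = √(2405)  (≈ 49.0408)

|AB| ∈ {49}
|BC| ∈ {2}
|AC| ∈ {√(2405)}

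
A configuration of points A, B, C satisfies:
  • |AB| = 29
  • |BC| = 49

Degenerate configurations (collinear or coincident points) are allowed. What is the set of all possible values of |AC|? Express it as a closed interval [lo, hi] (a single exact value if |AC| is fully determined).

|AB| ∈ {29}
|BC| ∈ {49}
|AC| ∈ [20, 78]

|AC| ∈ [20, 78]  (≈ [20.0000, 78.0000])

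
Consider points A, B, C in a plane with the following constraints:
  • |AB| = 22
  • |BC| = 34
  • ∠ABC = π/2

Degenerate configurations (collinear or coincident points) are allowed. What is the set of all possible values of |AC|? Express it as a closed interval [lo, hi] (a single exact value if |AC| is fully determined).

|AC| = 2·√(410)  (≈ 40.4969)

|AB| ∈ {22}
|BC| ∈ {34}
|AC| ∈ {2·√(410)}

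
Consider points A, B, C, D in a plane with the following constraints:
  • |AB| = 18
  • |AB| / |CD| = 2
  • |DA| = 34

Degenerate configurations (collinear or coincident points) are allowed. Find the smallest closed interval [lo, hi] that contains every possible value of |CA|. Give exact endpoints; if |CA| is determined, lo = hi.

|AB| ∈ {18}
|AD| ∈ {34}
|CD| ∈ {9}
|BD| ∈ [16, 52]
|AC| ∈ [25, 43]
|BC| ∈ [7, 61]

|CA| ∈ [25, 43]  (≈ [25.0000, 43.0000])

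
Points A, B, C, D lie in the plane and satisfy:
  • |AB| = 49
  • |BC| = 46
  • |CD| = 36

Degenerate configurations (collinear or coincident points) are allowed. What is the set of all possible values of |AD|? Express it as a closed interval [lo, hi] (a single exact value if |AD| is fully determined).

|AB| ∈ {49}
|BC| ∈ {46}
|CD| ∈ {36}
|AC| ∈ [3, 95]
|BD| ∈ [10, 82]
|AD| ∈ [0, 131]

|AD| ∈ [0, 131]  (≈ [0.0000, 131.0000])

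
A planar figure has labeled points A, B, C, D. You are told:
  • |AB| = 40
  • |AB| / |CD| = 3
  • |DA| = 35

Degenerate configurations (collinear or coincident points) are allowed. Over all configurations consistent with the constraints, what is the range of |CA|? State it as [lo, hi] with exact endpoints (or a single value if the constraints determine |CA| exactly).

|CA| ∈ [65/3, 145/3]  (≈ [21.6667, 48.3333])

|AB| ∈ {40}
|AD| ∈ {35}
|CD| ∈ {40/3}
|BD| ∈ [5, 75]
|AC| ∈ [65/3, 145/3]
|BC| ∈ [0, 265/3]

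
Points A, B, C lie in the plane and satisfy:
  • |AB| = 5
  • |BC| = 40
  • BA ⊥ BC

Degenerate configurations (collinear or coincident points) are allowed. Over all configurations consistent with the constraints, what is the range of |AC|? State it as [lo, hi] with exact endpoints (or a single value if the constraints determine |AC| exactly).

|AC| = 5·√(65)  (≈ 40.3113)

|AB| ∈ {5}
|BC| ∈ {40}
|AC| ∈ {5·√(65)}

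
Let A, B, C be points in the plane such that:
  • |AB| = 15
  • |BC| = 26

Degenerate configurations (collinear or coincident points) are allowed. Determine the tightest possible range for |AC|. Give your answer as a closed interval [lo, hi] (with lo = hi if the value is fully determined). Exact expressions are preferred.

|AC| ∈ [11, 41]  (≈ [11.0000, 41.0000])

|AB| ∈ {15}
|BC| ∈ {26}
|AC| ∈ [11, 41]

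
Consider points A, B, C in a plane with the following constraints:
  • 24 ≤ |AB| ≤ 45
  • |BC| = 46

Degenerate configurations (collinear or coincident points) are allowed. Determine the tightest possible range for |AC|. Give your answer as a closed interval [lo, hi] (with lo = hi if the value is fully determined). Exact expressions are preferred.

|AB| ∈ [24, 45]
|BC| ∈ {46}
|AC| ∈ [1, 91]

|AC| ∈ [1, 91]  (≈ [1.0000, 91.0000])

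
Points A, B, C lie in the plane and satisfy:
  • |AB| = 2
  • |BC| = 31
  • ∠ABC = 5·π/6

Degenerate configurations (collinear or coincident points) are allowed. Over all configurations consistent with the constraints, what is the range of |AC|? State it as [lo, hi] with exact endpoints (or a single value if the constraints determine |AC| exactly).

|AC| = √(62·√(3) + 965)  (≈ 32.7473)

|AB| ∈ {2}
|BC| ∈ {31}
|AC| ∈ {√(62·√(3) + 965)}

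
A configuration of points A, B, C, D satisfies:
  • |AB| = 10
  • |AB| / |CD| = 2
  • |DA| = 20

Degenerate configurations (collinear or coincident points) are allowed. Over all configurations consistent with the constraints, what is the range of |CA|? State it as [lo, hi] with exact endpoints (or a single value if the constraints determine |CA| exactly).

|AB| ∈ {10}
|AD| ∈ {20}
|CD| ∈ {5}
|BD| ∈ [10, 30]
|AC| ∈ [15, 25]
|BC| ∈ [5, 35]

|CA| ∈ [15, 25]  (≈ [15.0000, 25.0000])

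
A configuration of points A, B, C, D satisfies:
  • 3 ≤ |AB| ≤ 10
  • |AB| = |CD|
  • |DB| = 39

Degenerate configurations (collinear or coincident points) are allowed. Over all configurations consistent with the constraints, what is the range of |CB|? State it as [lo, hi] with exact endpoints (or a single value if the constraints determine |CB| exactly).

|CB| ∈ [29, 49]  (≈ [29.0000, 49.0000])

|AB| ∈ [3, 10]
|BD| ∈ {39}
|CD| ∈ [3, 10]
|AD| ∈ [29, 49]
|BC| ∈ [29, 49]
|AC| ∈ [19, 59]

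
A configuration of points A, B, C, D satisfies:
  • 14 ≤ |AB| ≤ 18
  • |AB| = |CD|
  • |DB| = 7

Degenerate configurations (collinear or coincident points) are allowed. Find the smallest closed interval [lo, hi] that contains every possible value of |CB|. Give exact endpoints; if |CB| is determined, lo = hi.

|AB| ∈ [14, 18]
|BD| ∈ {7}
|CD| ∈ [14, 18]
|AD| ∈ [7, 25]
|BC| ∈ [7, 25]
|AC| ∈ [0, 43]

|CB| ∈ [7, 25]  (≈ [7.0000, 25.0000])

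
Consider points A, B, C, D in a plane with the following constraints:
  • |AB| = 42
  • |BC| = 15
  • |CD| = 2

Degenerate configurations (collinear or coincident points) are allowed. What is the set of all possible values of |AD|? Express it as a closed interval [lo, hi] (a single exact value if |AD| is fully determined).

|AB| ∈ {42}
|BC| ∈ {15}
|CD| ∈ {2}
|AC| ∈ [27, 57]
|BD| ∈ [13, 17]
|AD| ∈ [25, 59]

|AD| ∈ [25, 59]  (≈ [25.0000, 59.0000])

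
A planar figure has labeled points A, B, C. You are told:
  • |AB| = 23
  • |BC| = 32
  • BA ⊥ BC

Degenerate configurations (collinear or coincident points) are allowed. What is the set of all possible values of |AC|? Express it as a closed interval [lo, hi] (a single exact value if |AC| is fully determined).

|AB| ∈ {23}
|BC| ∈ {32}
|AC| ∈ {√(1553)}

|AC| = √(1553)  (≈ 39.4081)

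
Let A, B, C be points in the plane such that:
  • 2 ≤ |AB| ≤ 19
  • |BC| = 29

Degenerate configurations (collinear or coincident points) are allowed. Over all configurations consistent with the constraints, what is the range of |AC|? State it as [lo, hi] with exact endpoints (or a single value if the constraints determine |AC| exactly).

|AC| ∈ [10, 48]  (≈ [10.0000, 48.0000])

|AB| ∈ [2, 19]
|BC| ∈ {29}
|AC| ∈ [10, 48]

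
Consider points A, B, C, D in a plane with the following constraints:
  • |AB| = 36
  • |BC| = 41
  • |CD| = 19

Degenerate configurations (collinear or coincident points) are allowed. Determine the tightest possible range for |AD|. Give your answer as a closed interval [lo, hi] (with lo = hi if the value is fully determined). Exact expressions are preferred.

|AB| ∈ {36}
|BC| ∈ {41}
|CD| ∈ {19}
|AC| ∈ [5, 77]
|BD| ∈ [22, 60]
|AD| ∈ [0, 96]

|AD| ∈ [0, 96]  (≈ [0.0000, 96.0000])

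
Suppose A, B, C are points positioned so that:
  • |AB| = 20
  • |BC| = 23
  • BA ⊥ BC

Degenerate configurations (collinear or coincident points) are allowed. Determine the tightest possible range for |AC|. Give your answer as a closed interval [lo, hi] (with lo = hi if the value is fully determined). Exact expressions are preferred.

|AC| = √(929)  (≈ 30.4795)

|AB| ∈ {20}
|BC| ∈ {23}
|AC| ∈ {√(929)}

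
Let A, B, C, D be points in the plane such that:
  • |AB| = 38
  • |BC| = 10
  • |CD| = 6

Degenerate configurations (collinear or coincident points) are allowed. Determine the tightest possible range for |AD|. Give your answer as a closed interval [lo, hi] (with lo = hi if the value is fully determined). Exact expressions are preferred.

|AD| ∈ [22, 54]  (≈ [22.0000, 54.0000])

|AB| ∈ {38}
|BC| ∈ {10}
|CD| ∈ {6}
|AC| ∈ [28, 48]
|BD| ∈ [4, 16]
|AD| ∈ [22, 54]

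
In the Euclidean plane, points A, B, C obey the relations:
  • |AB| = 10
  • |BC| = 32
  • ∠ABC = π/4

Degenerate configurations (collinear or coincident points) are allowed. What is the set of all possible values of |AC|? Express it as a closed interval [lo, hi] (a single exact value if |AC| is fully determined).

|AC| = 2·√(281 - 80·√(2))  (≈ 25.9124)

|AB| ∈ {10}
|BC| ∈ {32}
|AC| ∈ {2·√(281 - 80·√(2))}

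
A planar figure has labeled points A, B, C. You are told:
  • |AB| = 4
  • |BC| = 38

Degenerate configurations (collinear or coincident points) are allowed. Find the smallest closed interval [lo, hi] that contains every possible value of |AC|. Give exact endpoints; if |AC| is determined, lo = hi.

|AC| ∈ [34, 42]  (≈ [34.0000, 42.0000])

|AB| ∈ {4}
|BC| ∈ {38}
|AC| ∈ [34, 42]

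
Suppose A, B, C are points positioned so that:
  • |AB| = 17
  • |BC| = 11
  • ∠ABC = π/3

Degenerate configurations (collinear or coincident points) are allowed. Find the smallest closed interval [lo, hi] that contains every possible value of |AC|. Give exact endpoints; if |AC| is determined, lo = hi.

|AB| ∈ {17}
|BC| ∈ {11}
|AC| ∈ {√(223)}

|AC| = √(223)  (≈ 14.9332)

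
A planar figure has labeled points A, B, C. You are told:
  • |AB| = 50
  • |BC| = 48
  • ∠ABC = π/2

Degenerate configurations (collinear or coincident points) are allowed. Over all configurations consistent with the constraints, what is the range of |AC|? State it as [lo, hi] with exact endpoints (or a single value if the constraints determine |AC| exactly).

|AB| ∈ {50}
|BC| ∈ {48}
|AC| ∈ {2·√(1201)}

|AC| = 2·√(1201)  (≈ 69.3109)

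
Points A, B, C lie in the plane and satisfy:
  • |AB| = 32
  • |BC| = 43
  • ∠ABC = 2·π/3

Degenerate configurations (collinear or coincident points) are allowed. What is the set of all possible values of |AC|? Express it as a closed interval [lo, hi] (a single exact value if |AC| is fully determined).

|AC| = √(4249)  (≈ 65.1844)

|AB| ∈ {32}
|BC| ∈ {43}
|AC| ∈ {√(4249)}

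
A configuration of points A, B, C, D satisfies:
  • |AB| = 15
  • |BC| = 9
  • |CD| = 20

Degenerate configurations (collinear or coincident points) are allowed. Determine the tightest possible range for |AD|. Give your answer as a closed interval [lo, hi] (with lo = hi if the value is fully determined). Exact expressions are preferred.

|AB| ∈ {15}
|BC| ∈ {9}
|CD| ∈ {20}
|AC| ∈ [6, 24]
|BD| ∈ [11, 29]
|AD| ∈ [0, 44]

|AD| ∈ [0, 44]  (≈ [0.0000, 44.0000])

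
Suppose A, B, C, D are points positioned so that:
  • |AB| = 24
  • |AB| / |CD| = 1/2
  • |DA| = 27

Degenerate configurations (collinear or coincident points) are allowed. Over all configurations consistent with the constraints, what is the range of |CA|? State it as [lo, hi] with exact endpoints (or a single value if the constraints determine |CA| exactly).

|AB| ∈ {24}
|AD| ∈ {27}
|CD| ∈ {48}
|BD| ∈ [3, 51]
|AC| ∈ [21, 75]
|BC| ∈ [0, 99]

|CA| ∈ [21, 75]  (≈ [21.0000, 75.0000])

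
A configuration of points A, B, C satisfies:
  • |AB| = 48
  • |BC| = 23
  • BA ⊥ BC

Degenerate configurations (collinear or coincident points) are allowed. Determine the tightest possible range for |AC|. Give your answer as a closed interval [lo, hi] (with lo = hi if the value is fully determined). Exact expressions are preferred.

|AC| = √(2833)  (≈ 53.2259)

|AB| ∈ {48}
|BC| ∈ {23}
|AC| ∈ {√(2833)}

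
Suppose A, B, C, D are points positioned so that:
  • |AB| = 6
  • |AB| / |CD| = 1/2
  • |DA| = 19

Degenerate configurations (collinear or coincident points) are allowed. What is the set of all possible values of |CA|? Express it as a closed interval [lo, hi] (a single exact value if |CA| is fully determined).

|AB| ∈ {6}
|AD| ∈ {19}
|CD| ∈ {12}
|BD| ∈ [13, 25]
|AC| ∈ [7, 31]
|BC| ∈ [1, 37]

|CA| ∈ [7, 31]  (≈ [7.0000, 31.0000])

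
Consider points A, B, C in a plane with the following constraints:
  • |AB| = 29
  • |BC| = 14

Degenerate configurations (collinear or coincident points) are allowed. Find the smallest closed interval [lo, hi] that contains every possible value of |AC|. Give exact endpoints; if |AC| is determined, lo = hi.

|AB| ∈ {29}
|BC| ∈ {14}
|AC| ∈ [15, 43]

|AC| ∈ [15, 43]  (≈ [15.0000, 43.0000])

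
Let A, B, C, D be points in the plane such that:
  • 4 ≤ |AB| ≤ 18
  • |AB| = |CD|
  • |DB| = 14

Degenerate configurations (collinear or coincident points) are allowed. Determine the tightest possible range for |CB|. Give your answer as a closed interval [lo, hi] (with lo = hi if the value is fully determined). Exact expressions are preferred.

|AB| ∈ [4, 18]
|BD| ∈ {14}
|CD| ∈ [4, 18]
|AD| ∈ [0, 32]
|BC| ∈ [0, 32]
|AC| ∈ [0, 50]

|CB| ∈ [0, 32]  (≈ [0.0000, 32.0000])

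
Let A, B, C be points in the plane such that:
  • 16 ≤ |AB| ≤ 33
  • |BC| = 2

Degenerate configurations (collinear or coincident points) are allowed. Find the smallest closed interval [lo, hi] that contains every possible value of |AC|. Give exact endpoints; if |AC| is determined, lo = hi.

|AC| ∈ [14, 35]  (≈ [14.0000, 35.0000])

|AB| ∈ [16, 33]
|BC| ∈ {2}
|AC| ∈ [14, 35]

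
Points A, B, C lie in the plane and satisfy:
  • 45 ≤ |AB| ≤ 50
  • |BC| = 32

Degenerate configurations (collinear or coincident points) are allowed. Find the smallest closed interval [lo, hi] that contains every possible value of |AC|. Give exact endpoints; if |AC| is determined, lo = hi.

|AC| ∈ [13, 82]  (≈ [13.0000, 82.0000])

|AB| ∈ [45, 50]
|BC| ∈ {32}
|AC| ∈ [13, 82]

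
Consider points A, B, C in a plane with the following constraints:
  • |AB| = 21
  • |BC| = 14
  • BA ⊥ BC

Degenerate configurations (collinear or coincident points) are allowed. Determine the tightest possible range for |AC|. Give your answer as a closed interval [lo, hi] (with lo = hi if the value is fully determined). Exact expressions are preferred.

|AC| = 7·√(13)  (≈ 25.2389)

|AB| ∈ {21}
|BC| ∈ {14}
|AC| ∈ {7·√(13)}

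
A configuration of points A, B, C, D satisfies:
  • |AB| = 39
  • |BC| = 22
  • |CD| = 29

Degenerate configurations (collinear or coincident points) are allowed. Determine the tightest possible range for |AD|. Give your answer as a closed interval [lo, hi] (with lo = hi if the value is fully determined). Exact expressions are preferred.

|AD| ∈ [0, 90]  (≈ [0.0000, 90.0000])

|AB| ∈ {39}
|BC| ∈ {22}
|CD| ∈ {29}
|AC| ∈ [17, 61]
|BD| ∈ [7, 51]
|AD| ∈ [0, 90]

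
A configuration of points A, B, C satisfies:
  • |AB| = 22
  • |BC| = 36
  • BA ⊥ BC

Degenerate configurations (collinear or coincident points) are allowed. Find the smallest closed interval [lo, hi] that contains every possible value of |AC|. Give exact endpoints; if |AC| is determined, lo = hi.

|AC| = 2·√(445)  (≈ 42.1900)

|AB| ∈ {22}
|BC| ∈ {36}
|AC| ∈ {2·√(445)}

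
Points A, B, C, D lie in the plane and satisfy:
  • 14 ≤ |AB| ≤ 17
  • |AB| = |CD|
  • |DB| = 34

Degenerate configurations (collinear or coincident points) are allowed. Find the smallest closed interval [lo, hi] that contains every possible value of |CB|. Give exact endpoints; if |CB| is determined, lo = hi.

|AB| ∈ [14, 17]
|BD| ∈ {34}
|CD| ∈ [14, 17]
|AD| ∈ [17, 51]
|BC| ∈ [17, 51]
|AC| ∈ [0, 68]

|CB| ∈ [17, 51]  (≈ [17.0000, 51.0000])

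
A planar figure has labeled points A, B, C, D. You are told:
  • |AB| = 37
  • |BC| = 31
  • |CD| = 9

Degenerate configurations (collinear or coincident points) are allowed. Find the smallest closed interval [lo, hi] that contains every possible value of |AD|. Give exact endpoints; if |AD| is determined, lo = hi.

|AB| ∈ {37}
|BC| ∈ {31}
|CD| ∈ {9}
|AC| ∈ [6, 68]
|BD| ∈ [22, 40]
|AD| ∈ [0, 77]

|AD| ∈ [0, 77]  (≈ [0.0000, 77.0000])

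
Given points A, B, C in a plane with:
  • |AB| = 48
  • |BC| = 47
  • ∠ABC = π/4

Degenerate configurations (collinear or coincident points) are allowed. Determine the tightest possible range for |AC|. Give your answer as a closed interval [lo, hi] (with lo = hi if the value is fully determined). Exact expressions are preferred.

|AC| = √(4513 - 2256·√(2))  (≈ 36.3667)

|AB| ∈ {48}
|BC| ∈ {47}
|AC| ∈ {√(4513 - 2256·√(2))}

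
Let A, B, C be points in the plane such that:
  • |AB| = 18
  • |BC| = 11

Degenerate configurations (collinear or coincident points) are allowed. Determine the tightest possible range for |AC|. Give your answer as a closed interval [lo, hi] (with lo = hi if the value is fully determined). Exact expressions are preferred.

|AB| ∈ {18}
|BC| ∈ {11}
|AC| ∈ [7, 29]

|AC| ∈ [7, 29]  (≈ [7.0000, 29.0000])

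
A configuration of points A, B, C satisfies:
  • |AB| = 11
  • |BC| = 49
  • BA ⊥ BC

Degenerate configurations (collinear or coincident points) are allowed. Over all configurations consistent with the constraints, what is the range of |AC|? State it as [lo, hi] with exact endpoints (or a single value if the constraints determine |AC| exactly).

|AB| ∈ {11}
|BC| ∈ {49}
|AC| ∈ {√(2522)}

|AC| = √(2522)  (≈ 50.2195)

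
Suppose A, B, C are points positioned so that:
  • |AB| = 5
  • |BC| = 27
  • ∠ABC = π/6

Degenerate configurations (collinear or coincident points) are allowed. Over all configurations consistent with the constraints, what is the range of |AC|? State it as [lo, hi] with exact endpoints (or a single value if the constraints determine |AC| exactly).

|AC| = √(754 - 135·√(3))  (≈ 22.8073)

|AB| ∈ {5}
|BC| ∈ {27}
|AC| ∈ {√(754 - 135·√(3))}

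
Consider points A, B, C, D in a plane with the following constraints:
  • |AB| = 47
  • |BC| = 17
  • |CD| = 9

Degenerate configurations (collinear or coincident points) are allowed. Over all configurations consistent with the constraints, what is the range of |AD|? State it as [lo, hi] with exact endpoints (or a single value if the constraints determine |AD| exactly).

|AB| ∈ {47}
|BC| ∈ {17}
|CD| ∈ {9}
|AC| ∈ [30, 64]
|BD| ∈ [8, 26]
|AD| ∈ [21, 73]

|AD| ∈ [21, 73]  (≈ [21.0000, 73.0000])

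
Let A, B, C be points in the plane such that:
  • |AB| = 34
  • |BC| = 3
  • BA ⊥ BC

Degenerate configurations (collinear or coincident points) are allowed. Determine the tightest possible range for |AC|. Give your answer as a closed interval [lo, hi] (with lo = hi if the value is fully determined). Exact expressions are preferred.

|AB| ∈ {34}
|BC| ∈ {3}
|AC| ∈ {√(1165)}

|AC| = √(1165)  (≈ 34.1321)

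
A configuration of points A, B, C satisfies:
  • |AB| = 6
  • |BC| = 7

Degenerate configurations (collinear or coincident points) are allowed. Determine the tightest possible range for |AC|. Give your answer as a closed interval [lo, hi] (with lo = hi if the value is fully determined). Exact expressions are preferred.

|AB| ∈ {6}
|BC| ∈ {7}
|AC| ∈ [1, 13]

|AC| ∈ [1, 13]  (≈ [1.0000, 13.0000])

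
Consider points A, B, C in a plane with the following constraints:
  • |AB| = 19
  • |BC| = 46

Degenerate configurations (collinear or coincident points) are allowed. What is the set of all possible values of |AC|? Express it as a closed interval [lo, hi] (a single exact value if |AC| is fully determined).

|AB| ∈ {19}
|BC| ∈ {46}
|AC| ∈ [27, 65]

|AC| ∈ [27, 65]  (≈ [27.0000, 65.0000])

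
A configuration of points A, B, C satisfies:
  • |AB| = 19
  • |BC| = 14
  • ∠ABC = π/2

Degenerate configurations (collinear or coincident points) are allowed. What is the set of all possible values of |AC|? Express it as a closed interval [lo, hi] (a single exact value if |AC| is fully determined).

|AC| = √(557)  (≈ 23.6008)

|AB| ∈ {19}
|BC| ∈ {14}
|AC| ∈ {√(557)}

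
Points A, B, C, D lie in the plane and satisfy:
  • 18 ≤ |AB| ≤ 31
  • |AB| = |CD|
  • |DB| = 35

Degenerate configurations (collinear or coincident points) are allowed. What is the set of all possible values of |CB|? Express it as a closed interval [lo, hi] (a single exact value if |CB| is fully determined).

|AB| ∈ [18, 31]
|BD| ∈ {35}
|CD| ∈ [18, 31]
|AD| ∈ [4, 66]
|BC| ∈ [4, 66]
|AC| ∈ [0, 97]

|CB| ∈ [4, 66]  (≈ [4.0000, 66.0000])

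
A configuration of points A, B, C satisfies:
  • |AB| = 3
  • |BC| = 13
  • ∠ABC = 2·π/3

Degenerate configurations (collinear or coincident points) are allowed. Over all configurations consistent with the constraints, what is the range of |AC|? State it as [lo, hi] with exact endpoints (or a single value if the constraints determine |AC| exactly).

|AB| ∈ {3}
|BC| ∈ {13}
|AC| ∈ {√(217)}

|AC| = √(217)  (≈ 14.7309)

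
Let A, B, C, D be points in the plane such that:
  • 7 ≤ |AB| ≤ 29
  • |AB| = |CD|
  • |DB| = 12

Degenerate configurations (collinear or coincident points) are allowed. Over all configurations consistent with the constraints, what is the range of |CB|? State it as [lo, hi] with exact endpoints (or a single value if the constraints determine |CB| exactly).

|AB| ∈ [7, 29]
|BD| ∈ {12}
|CD| ∈ [7, 29]
|AD| ∈ [0, 41]
|BC| ∈ [0, 41]
|AC| ∈ [0, 70]

|CB| ∈ [0, 41]  (≈ [0.0000, 41.0000])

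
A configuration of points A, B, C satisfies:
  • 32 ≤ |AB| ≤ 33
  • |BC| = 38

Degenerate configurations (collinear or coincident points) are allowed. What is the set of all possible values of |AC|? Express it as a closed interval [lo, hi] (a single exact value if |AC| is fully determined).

|AB| ∈ [32, 33]
|BC| ∈ {38}
|AC| ∈ [5, 71]

|AC| ∈ [5, 71]  (≈ [5.0000, 71.0000])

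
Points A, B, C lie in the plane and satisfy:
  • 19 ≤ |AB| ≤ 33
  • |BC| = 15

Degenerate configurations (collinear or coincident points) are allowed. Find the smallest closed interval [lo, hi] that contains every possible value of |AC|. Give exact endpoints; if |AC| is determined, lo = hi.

|AB| ∈ [19, 33]
|BC| ∈ {15}
|AC| ∈ [4, 48]

|AC| ∈ [4, 48]  (≈ [4.0000, 48.0000])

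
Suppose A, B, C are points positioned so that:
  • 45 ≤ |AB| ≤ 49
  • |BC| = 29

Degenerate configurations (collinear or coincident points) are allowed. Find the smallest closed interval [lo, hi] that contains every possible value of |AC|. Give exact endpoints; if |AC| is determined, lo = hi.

|AB| ∈ [45, 49]
|BC| ∈ {29}
|AC| ∈ [16, 78]

|AC| ∈ [16, 78]  (≈ [16.0000, 78.0000])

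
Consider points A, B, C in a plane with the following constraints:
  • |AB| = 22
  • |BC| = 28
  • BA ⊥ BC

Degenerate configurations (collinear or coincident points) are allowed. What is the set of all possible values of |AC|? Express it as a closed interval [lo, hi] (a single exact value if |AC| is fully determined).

|AC| = 2·√(317)  (≈ 35.6090)

|AB| ∈ {22}
|BC| ∈ {28}
|AC| ∈ {2·√(317)}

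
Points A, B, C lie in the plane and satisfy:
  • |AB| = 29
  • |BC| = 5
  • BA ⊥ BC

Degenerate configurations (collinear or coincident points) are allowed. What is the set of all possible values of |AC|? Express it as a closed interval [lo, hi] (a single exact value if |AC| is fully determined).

|AC| = √(866)  (≈ 29.4279)

|AB| ∈ {29}
|BC| ∈ {5}
|AC| ∈ {√(866)}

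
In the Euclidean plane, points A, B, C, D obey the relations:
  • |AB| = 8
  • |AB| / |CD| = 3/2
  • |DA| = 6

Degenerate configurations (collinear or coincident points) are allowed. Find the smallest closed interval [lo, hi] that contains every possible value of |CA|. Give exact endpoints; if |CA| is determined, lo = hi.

|CA| ∈ [2/3, 34/3]  (≈ [0.6667, 11.3333])

|AB| ∈ {8}
|AD| ∈ {6}
|CD| ∈ {16/3}
|BD| ∈ [2, 14]
|AC| ∈ [2/3, 34/3]
|BC| ∈ [0, 58/3]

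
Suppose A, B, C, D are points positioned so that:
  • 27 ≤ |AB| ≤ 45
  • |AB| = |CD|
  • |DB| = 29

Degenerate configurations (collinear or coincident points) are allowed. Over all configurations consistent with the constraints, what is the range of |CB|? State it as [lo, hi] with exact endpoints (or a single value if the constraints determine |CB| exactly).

|CB| ∈ [0, 74]  (≈ [0.0000, 74.0000])

|AB| ∈ [27, 45]
|BD| ∈ {29}
|CD| ∈ [27, 45]
|AD| ∈ [0, 74]
|BC| ∈ [0, 74]
|AC| ∈ [0, 119]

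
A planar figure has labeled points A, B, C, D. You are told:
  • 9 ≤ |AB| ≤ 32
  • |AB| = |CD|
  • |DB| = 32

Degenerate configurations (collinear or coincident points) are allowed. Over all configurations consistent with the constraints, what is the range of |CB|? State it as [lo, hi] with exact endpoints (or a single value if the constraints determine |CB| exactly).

|CB| ∈ [0, 64]  (≈ [0.0000, 64.0000])

|AB| ∈ [9, 32]
|BD| ∈ {32}
|CD| ∈ [9, 32]
|AD| ∈ [0, 64]
|BC| ∈ [0, 64]
|AC| ∈ [0, 96]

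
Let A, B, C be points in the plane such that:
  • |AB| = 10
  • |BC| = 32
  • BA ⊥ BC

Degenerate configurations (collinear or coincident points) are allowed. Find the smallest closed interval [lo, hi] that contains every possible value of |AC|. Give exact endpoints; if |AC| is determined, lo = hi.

|AB| ∈ {10}
|BC| ∈ {32}
|AC| ∈ {2·√(281)}

|AC| = 2·√(281)  (≈ 33.5261)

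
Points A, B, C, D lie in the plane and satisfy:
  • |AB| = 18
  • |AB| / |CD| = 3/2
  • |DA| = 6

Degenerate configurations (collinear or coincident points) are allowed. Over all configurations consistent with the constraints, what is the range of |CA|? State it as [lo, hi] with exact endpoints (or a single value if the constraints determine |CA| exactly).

|AB| ∈ {18}
|AD| ∈ {6}
|CD| ∈ {12}
|BD| ∈ [12, 24]
|AC| ∈ [6, 18]
|BC| ∈ [0, 36]

|CA| ∈ [6, 18]  (≈ [6.0000, 18.0000])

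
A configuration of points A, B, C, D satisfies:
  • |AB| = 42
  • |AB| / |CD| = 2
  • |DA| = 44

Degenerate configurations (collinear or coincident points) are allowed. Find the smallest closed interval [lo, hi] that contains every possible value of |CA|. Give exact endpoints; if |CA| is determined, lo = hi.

|AB| ∈ {42}
|AD| ∈ {44}
|CD| ∈ {21}
|BD| ∈ [2, 86]
|AC| ∈ [23, 65]
|BC| ∈ [0, 107]

|CA| ∈ [23, 65]  (≈ [23.0000, 65.0000])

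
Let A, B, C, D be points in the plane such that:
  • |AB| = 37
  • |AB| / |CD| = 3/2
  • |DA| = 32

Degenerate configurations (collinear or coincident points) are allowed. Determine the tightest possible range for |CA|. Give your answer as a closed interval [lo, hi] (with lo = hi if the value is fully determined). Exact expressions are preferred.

|AB| ∈ {37}
|AD| ∈ {32}
|CD| ∈ {74/3}
|BD| ∈ [5, 69]
|AC| ∈ [22/3, 170/3]
|BC| ∈ [0, 281/3]

|CA| ∈ [22/3, 170/3]  (≈ [7.3333, 56.6667])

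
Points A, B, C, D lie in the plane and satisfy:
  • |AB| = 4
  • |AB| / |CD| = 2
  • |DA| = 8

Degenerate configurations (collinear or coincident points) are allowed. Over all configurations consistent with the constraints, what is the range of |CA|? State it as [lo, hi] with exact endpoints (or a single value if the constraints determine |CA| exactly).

|CA| ∈ [6, 10]  (≈ [6.0000, 10.0000])

|AB| ∈ {4}
|AD| ∈ {8}
|CD| ∈ {2}
|BD| ∈ [4, 12]
|AC| ∈ [6, 10]
|BC| ∈ [2, 14]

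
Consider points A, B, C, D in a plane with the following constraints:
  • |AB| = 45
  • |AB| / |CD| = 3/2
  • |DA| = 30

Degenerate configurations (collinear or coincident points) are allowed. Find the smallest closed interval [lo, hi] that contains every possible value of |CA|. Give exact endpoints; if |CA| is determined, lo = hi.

|CA| ∈ [0, 60]  (≈ [0.0000, 60.0000])

|AB| ∈ {45}
|AD| ∈ {30}
|CD| ∈ {30}
|BD| ∈ [15, 75]
|AC| ∈ [0, 60]
|BC| ∈ [0, 105]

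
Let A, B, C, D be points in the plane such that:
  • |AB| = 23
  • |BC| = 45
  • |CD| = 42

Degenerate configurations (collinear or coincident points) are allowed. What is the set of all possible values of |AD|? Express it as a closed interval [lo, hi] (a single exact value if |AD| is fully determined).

|AD| ∈ [0, 110]  (≈ [0.0000, 110.0000])

|AB| ∈ {23}
|BC| ∈ {45}
|CD| ∈ {42}
|AC| ∈ [22, 68]
|BD| ∈ [3, 87]
|AD| ∈ [0, 110]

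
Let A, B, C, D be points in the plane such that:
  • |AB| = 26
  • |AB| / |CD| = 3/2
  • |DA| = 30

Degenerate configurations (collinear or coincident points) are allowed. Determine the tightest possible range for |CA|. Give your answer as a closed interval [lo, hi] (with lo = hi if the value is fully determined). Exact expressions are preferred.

|AB| ∈ {26}
|AD| ∈ {30}
|CD| ∈ {52/3}
|BD| ∈ [4, 56]
|AC| ∈ [38/3, 142/3]
|BC| ∈ [0, 220/3]

|CA| ∈ [38/3, 142/3]  (≈ [12.6667, 47.3333])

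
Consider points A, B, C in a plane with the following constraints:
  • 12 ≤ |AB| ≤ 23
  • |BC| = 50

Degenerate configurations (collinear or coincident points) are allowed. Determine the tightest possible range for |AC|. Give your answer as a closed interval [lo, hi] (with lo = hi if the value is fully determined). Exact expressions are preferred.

|AB| ∈ [12, 23]
|BC| ∈ {50}
|AC| ∈ [27, 73]

|AC| ∈ [27, 73]  (≈ [27.0000, 73.0000])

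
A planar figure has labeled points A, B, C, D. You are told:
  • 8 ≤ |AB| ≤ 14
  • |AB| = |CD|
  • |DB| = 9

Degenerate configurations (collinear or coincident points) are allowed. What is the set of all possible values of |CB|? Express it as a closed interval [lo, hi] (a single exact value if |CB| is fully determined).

|CB| ∈ [0, 23]  (≈ [0.0000, 23.0000])

|AB| ∈ [8, 14]
|BD| ∈ {9}
|CD| ∈ [8, 14]
|AD| ∈ [0, 23]
|BC| ∈ [0, 23]
|AC| ∈ [0, 37]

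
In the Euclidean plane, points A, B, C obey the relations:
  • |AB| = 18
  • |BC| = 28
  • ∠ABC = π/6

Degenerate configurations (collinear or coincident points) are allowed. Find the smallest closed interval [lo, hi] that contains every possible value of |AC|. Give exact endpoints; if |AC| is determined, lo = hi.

|AC| = 2·√(277 - 126·√(3))  (≈ 15.3312)

|AB| ∈ {18}
|BC| ∈ {28}
|AC| ∈ {2·√(277 - 126·√(3))}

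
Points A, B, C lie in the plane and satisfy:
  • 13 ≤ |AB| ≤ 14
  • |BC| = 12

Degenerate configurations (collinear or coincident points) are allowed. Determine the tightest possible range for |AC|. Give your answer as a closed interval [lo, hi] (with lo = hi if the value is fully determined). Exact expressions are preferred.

|AC| ∈ [1, 26]  (≈ [1.0000, 26.0000])

|AB| ∈ [13, 14]
|BC| ∈ {12}
|AC| ∈ [1, 26]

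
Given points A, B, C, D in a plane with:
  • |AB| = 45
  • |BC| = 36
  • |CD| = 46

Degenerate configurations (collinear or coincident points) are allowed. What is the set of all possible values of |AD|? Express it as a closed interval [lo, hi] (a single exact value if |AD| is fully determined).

|AD| ∈ [0, 127]  (≈ [0.0000, 127.0000])

|AB| ∈ {45}
|BC| ∈ {36}
|CD| ∈ {46}
|AC| ∈ [9, 81]
|BD| ∈ [10, 82]
|AD| ∈ [0, 127]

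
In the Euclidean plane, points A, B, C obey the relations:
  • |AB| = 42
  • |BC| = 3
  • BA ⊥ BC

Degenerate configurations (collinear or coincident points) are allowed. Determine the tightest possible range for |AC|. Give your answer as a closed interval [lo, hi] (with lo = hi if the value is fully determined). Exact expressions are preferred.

|AC| = 3·√(197)  (≈ 42.1070)

|AB| ∈ {42}
|BC| ∈ {3}
|AC| ∈ {3·√(197)}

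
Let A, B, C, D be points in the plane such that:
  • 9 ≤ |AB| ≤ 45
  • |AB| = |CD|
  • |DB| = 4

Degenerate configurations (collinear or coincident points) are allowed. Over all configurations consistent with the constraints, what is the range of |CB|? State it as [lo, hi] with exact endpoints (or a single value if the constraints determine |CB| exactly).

|CB| ∈ [5, 49]  (≈ [5.0000, 49.0000])

|AB| ∈ [9, 45]
|BD| ∈ {4}
|CD| ∈ [9, 45]
|AD| ∈ [5, 49]
|BC| ∈ [5, 49]
|AC| ∈ [0, 94]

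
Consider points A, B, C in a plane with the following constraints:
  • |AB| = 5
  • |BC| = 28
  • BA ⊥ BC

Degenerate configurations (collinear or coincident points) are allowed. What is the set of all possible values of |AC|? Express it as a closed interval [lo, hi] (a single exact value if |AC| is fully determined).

|AC| = √(809)  (≈ 28.4429)

|AB| ∈ {5}
|BC| ∈ {28}
|AC| ∈ {√(809)}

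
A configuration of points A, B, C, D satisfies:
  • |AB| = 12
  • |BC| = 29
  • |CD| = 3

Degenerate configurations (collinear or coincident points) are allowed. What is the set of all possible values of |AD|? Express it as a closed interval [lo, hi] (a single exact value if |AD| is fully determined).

|AB| ∈ {12}
|BC| ∈ {29}
|CD| ∈ {3}
|AC| ∈ [17, 41]
|BD| ∈ [26, 32]
|AD| ∈ [14, 44]

|AD| ∈ [14, 44]  (≈ [14.0000, 44.0000])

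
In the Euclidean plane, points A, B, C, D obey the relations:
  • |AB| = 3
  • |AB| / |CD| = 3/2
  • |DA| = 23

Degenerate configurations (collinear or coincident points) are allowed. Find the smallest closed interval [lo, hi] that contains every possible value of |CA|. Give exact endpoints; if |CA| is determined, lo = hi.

|CA| ∈ [21, 25]  (≈ [21.0000, 25.0000])

|AB| ∈ {3}
|AD| ∈ {23}
|CD| ∈ {2}
|BD| ∈ [20, 26]
|AC| ∈ [21, 25]
|BC| ∈ [18, 28]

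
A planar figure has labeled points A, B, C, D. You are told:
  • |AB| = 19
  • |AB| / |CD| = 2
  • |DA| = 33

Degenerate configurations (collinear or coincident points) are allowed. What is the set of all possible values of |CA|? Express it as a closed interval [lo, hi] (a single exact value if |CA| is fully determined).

|CA| ∈ [47/2, 85/2]  (≈ [23.5000, 42.5000])

|AB| ∈ {19}
|AD| ∈ {33}
|CD| ∈ {19/2}
|BD| ∈ [14, 52]
|AC| ∈ [47/2, 85/2]
|BC| ∈ [9/2, 123/2]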